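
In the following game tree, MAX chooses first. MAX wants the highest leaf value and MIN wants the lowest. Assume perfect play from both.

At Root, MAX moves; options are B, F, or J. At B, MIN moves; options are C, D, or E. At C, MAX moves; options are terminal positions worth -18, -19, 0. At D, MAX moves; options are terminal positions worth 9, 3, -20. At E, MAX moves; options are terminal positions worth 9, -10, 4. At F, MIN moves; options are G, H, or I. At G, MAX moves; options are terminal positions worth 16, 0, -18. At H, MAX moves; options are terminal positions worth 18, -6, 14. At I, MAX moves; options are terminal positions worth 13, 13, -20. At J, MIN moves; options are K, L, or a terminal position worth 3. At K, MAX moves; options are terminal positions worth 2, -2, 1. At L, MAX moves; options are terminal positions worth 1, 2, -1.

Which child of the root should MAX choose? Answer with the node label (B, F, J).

C (MAX): max(-18, -19, 0) = 0
D (MAX): max(9, 3, -20) = 9
E (MAX): max(9, -10, 4) = 9
B (MIN): min(0, 9, 9) = 0
G (MAX): max(16, 0, -18) = 16
H (MAX): max(18, -6, 14) = 18
I (MAX): max(13, 13, -20) = 13
F (MIN): min(16, 18, 13) = 13
K (MAX): max(2, -2, 1) = 2
L (MAX): max(1, 2, -1) = 2
J (MIN): min(2, 2, 3) = 2
Root (MAX): max(0, 13, 2) = 13
MAX picks the child with the highest value: F (value 13).

F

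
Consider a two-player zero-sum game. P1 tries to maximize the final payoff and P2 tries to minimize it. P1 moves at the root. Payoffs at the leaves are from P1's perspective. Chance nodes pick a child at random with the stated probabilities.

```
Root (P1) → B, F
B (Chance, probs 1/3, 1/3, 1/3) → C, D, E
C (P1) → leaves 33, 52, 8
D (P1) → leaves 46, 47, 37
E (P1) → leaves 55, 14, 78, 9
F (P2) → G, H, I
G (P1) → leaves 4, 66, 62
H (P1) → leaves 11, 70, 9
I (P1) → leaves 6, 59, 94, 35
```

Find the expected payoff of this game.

C (P1): max(33, 52, 8) = 52
D (P1): max(46, 47, 37) = 47
E (P1): max(55, 14, 78, 9) = 78
B (Chance): 1/3·52 + 1/3·47 + 1/3·78 = 59
G (P1): max(4, 66, 62) = 66
H (P1): max(11, 70, 9) = 70
I (P1): max(6, 59, 94, 35) = 94
F (P2): min(66, 70, 94) = 66
Root (P1): max(59, 66) = 66

66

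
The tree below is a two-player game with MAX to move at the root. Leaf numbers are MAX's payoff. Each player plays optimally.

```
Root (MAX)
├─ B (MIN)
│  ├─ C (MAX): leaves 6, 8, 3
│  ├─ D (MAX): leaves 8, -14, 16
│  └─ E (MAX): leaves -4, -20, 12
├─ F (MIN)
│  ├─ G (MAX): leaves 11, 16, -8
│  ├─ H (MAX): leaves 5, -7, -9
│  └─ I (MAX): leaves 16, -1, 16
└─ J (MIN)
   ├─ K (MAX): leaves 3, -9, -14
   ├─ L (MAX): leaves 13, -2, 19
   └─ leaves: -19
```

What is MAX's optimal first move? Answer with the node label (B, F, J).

C (MAX): max(6, 8, 3) = 8
D (MAX): max(8, -14, 16) = 16
E (MAX): max(-4, -20, 12) = 12
B (MIN): min(8, 16, 12) = 8
G (MAX): max(11, 16, -8) = 16
H (MAX): max(5, -7, -9) = 5
I (MAX): max(16, -1, 16) = 16
F (MIN): min(16, 5, 16) = 5
K (MAX): max(3, -9, -14) = 3
L (MAX): max(13, -2, 19) = 19
J (MIN): min(3, 19, -19) = -19
Root (MAX): max(8, 5, -19) = 8
MAX picks the child with the highest value: B (value 8).

B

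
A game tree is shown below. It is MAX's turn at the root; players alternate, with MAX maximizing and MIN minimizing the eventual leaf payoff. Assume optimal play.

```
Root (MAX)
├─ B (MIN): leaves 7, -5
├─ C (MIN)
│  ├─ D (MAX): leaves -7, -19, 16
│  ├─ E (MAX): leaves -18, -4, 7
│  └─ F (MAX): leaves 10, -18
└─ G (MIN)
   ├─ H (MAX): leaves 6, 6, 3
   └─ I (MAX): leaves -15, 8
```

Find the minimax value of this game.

B (MIN): min(7, -5) = -5
D (MAX): max(-7, -19, 16) = 16
E (MAX): max(-18, -4, 7) = 7
F (MAX): max(10, -18) = 10
C (MIN): min(16, 7, 10) = 7
H (MAX): max(6, 6, 3) = 6
I (MAX): max(-15, 8) = 8
G (MIN): min(6, 8) = 6
Root (MAX): max(-5, 7, 6) = 7

7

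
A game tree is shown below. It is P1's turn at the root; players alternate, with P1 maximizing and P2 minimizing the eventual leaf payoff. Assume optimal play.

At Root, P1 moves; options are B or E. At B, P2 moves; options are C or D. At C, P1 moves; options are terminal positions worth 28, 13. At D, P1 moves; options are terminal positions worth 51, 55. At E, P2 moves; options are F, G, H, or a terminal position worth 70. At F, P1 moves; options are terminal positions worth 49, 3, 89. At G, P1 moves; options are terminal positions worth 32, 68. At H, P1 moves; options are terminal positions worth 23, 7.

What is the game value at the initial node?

28

C (P1): max(28, 13) = 28
D (P1): max(51, 55) = 55
B (P2): min(28, 55) = 28
F (P1): max(49, 3, 89) = 89
G (P1): max(32, 68) = 68
H (P1): max(23, 7) = 23
E (P2): min(89, 68, 23, 70) = 23
Root (P1): max(28, 23) = 28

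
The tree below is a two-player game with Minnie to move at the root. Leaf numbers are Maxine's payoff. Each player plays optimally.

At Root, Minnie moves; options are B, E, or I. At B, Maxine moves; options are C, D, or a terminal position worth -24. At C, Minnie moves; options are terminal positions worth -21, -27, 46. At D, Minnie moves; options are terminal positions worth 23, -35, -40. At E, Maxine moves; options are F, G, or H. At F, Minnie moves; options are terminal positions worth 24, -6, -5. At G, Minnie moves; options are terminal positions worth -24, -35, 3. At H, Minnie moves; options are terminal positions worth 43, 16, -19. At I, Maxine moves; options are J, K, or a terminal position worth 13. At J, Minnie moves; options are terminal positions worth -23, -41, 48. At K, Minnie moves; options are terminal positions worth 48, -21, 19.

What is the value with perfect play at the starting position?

-24

C (Minnie): min(-21, -27, 46) = -27
D (Minnie): min(23, -35, -40) = -40
B (Maxine): max(-27, -40, -24) = -24
F (Minnie): min(24, -6, -5) = -6
G (Minnie): min(-24, -35, 3) = -35
H (Minnie): min(43, 16, -19) = -19
E (Maxine): max(-6, -35, -19) = -6
J (Minnie): min(-23, -41, 48) = -41
K (Minnie): min(48, -21, 19) = -21
I (Maxine): max(-41, -21, 13) = 13
Root (Minnie): min(-24, -6, 13) = -24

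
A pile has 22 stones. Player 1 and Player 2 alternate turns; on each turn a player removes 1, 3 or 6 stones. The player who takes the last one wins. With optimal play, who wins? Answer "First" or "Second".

Compute winning (W) and losing (L) positions by backward induction:
i:   0  1  2  3  4  5  6  7  8  9 10 11 12 13 14 15 16 17 18 19 20 21 22
     L  W  L  W  L  W  W  W  W  L  W  L  W  L  W  W  W  W  L  W  L  W  L
Position 22 is L, so the second player wins.

Second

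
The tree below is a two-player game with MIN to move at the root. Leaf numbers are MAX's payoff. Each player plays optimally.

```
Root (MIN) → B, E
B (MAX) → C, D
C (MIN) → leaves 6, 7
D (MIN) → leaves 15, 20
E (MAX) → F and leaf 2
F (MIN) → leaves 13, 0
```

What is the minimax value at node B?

C: min(6, 7) = 6
D: min(15, 20) = 15
B: max(6, 15) = 15

15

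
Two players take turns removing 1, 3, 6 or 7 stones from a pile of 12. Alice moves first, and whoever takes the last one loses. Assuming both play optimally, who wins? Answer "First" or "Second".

Mark each pile size as W (mover wins) or L (mover loses):
i:   0  1  2  3  4  5  6  7  8  9 10 11 12
     W  L  W  L  W  L  W  W  W  W  W  W  W
Position 12 is W, so the first player wins.

First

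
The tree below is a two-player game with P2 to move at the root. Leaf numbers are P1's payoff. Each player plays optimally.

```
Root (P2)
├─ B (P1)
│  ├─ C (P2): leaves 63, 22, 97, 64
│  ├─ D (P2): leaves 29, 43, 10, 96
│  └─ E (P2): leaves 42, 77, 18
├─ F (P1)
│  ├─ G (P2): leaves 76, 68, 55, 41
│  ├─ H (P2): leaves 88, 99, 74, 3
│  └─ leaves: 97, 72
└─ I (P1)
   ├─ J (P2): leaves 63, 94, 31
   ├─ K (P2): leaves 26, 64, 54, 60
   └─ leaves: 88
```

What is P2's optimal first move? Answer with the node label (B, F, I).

C (P2): min(63, 22, 97, 64) = 22
D (P2): min(29, 43, 10, 96) = 10
E (P2): min(42, 77, 18) = 18
B (P1): max(22, 10, 18) = 22
G (P2): min(76, 68, 55, 41) = 41
H (P2): min(88, 99, 74, 3) = 3
F (P1): max(41, 3, 97, 72) = 97
J (P2): min(63, 94, 31) = 31
K (P2): min(26, 64, 54, 60) = 26
I (P1): max(31, 26, 88) = 88
Root (P2): min(22, 97, 88) = 22
P2 picks the child with the lowest value: B (value 22).

B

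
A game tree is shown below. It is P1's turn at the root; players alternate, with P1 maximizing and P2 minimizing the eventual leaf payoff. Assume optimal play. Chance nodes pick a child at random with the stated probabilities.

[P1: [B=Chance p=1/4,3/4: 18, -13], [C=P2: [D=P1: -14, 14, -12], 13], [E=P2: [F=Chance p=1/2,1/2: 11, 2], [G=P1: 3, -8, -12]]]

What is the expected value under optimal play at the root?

B (Chance): 1/4·18 + 3/4·-13 = -5.25
D (P1): max(-14, 14, -12) = 14
C (P2): min(14, 13) = 13
F (Chance): 1/2·11 + 1/2·2 = 6.5
G (P1): max(3, -8, -12) = 3
E (P2): min(6.5, 3) = 3
Root (P1): max(-5.25, 13, 3) = 13

13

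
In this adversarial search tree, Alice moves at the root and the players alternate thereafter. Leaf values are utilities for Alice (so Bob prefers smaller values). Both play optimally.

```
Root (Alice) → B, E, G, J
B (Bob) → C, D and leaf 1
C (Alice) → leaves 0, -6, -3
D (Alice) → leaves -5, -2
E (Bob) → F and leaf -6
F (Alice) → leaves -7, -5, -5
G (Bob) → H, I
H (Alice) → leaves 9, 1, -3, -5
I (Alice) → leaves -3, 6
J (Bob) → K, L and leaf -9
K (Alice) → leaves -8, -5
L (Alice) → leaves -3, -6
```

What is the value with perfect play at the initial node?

6

C (Alice): max(0, -6, -3) = 0
D (Alice): max(-5, -2) = -2
B (Bob): min(0, -2, 1) = -2
F (Alice): max(-7, -5, -5) = -5
E (Bob): min(-5, -6) = -6
H (Alice): max(9, 1, -3, -5) = 9
I (Alice): max(-3, 6) = 6
G (Bob): min(9, 6) = 6
K (Alice): max(-8, -5) = -5
L (Alice): max(-3, -6) = -3
J (Bob): min(-5, -3, -9) = -9
Root (Alice): max(-2, -6, 6, -9) = 6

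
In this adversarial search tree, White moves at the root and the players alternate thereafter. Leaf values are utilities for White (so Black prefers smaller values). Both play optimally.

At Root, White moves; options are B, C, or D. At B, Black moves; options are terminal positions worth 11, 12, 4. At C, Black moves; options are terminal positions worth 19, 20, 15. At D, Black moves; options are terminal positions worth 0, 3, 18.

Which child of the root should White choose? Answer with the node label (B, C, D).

C

B (Black): min(11, 12, 4) = 4
C (Black): min(19, 20, 15) = 15
D (Black): min(0, 3, 18) = 0
Root (White): max(4, 15, 0) = 15
White picks the child with the highest value: C (value 15).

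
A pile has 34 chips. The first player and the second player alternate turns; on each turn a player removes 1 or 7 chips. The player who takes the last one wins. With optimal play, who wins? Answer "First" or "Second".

Mark each pile size as W (mover wins) or L (mover loses):
i:   0  1  2  3  4  5  6  7  8  9 10 11 12 13 14 15 16 17 18 19 20 21 22 23 24 25 26 27 28 29 30 31 32 33 34
     L  W  L  W  L  W  L  W  L  W  L  W  L  W  L  W  L  W  L  W  L  W  L  W  L  W  L  W  L  W  L  W  L  W  L
Position 34 is L, so the second player wins.

Second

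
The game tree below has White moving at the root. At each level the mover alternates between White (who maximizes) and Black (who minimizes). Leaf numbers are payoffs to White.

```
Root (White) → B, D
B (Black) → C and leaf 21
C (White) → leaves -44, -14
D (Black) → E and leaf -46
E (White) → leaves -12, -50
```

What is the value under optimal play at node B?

C: max(-44, -14) = -14
B: min(-14, 21) = -14

-14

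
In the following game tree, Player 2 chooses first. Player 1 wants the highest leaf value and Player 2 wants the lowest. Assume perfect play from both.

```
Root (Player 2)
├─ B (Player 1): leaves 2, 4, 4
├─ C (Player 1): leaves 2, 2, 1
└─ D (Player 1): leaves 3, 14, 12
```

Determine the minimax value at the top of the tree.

2

B (Player 1): max(2, 4, 4) = 4
C (Player 1): max(2, 2, 1) = 2
D (Player 1): max(3, 14, 12) = 14
Root (Player 2): min(4, 2, 14) = 2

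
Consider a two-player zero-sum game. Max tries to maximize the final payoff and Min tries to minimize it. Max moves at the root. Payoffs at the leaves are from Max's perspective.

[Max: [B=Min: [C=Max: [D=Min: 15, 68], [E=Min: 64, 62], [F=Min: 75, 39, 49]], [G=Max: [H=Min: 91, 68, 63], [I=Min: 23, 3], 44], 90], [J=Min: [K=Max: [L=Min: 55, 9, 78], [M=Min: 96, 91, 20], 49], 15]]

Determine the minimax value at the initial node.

62

D (Min): min(15, 68) = 15
E (Min): min(64, 62) = 62
F (Min): min(75, 39, 49) = 39
C (Max): max(15, 62, 39) = 62
H (Min): min(91, 68, 63) = 63
I (Min): min(23, 3) = 3
G (Max): max(63, 3, 44) = 63
B (Min): min(62, 63, 90) = 62
L (Min): min(55, 9, 78) = 9
M (Min): min(96, 91, 20) = 20
K (Max): max(9, 20, 49) = 49
J (Min): min(49, 15) = 15
Root (Max): max(62, 15) = 62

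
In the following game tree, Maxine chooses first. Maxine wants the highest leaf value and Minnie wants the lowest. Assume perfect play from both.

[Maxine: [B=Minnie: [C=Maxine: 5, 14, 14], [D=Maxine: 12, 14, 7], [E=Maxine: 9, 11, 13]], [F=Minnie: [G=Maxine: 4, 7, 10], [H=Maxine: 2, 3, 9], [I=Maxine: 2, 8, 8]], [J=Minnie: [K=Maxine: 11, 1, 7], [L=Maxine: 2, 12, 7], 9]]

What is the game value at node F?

G: max(4, 7, 10) = 10
H: max(2, 3, 9) = 9
I: max(2, 8, 8) = 8
F: min(10, 9, 8) = 8

8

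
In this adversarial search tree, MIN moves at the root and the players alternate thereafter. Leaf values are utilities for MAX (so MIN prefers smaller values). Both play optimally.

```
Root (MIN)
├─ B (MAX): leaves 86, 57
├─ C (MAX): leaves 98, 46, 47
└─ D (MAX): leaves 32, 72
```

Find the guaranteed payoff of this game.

B (MAX): max(86, 57) = 86
C (MAX): max(98, 46, 47) = 98
D (MAX): max(32, 72) = 72
Root (MIN): min(86, 98, 72) = 72

72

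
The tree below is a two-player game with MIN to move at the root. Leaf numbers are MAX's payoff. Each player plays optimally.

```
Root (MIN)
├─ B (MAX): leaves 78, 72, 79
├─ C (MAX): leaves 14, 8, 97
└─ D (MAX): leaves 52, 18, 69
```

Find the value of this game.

69

B (MAX): max(78, 72, 79) = 79
C (MAX): max(14, 8, 97) = 97
D (MAX): max(52, 18, 69) = 69
Root (MIN): min(79, 97, 69) = 69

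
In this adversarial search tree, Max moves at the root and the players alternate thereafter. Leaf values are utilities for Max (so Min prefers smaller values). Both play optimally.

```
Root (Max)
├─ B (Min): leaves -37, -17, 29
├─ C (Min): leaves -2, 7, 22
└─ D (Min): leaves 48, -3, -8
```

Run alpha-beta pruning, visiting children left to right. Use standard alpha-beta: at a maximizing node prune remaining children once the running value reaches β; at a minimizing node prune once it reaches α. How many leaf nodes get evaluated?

8

B [α=-∞,β=+∞]: v=-37
C [α=-37,β=+∞]: v=-2
D [α=-2,β=+∞]: v=-3 after child 2 ≤ α → α-cutoff, skip 1
Root [α=-∞,β=+∞]: v=-2
Leaves evaluated: 8 of 9.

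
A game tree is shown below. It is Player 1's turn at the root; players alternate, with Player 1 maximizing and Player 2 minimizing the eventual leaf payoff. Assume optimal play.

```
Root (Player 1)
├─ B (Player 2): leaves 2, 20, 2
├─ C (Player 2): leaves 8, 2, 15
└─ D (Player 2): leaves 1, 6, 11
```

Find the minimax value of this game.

2

B (Player 2): min(2, 20, 2) = 2
C (Player 2): min(8, 2, 15) = 2
D (Player 2): min(1, 6, 11) = 1
Root (Player 1): max(2, 2, 1) = 2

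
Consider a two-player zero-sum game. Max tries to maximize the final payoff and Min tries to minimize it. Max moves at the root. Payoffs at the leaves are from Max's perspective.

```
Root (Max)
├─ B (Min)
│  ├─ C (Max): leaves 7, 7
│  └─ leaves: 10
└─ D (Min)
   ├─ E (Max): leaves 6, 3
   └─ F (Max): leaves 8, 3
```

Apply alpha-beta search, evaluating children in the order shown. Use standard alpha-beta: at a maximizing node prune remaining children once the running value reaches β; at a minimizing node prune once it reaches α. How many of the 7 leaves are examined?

5

C [α=-∞,β=+∞]: v=7
B [α=-∞,β=+∞]: v=7
E [α=7,β=+∞]: v=6
D [α=7,β=+∞]: v=6 after child 1 ≤ α → α-cutoff, skip 1
Root [α=-∞,β=+∞]: v=7
Leaves evaluated: 5 of 7.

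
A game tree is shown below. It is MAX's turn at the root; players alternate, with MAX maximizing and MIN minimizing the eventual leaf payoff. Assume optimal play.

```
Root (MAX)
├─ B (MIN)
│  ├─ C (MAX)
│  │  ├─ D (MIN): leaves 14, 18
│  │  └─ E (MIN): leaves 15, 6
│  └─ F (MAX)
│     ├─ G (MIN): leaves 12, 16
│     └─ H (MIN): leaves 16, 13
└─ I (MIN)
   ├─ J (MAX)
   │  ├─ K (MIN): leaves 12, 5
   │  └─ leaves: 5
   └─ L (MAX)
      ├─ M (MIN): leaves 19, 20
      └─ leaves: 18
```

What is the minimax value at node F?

G: min(12, 16) = 12
H: min(16, 13) = 13
F: max(12, 13) = 13

13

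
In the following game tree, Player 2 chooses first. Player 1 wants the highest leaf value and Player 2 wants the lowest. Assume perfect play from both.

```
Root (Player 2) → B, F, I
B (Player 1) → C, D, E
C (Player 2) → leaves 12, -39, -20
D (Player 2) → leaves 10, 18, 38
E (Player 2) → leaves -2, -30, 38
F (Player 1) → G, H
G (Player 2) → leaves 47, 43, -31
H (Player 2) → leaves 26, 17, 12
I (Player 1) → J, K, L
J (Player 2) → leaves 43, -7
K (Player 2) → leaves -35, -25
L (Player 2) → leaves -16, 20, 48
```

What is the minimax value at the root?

-7

C (Player 2): min(12, -39, -20) = -39
D (Player 2): min(10, 18, 38) = 10
E (Player 2): min(-2, -30, 38) = -30
B (Player 1): max(-39, 10, -30) = 10
G (Player 2): min(47, 43, -31) = -31
H (Player 2): min(26, 17, 12) = 12
F (Player 1): max(-31, 12) = 12
J (Player 2): min(43, -7) = -7
K (Player 2): min(-35, -25) = -35
L (Player 2): min(-16, 20, 48) = -16
I (Player 1): max(-7, -35, -16) = -7
Root (Player 2): min(10, 12, -7) = -7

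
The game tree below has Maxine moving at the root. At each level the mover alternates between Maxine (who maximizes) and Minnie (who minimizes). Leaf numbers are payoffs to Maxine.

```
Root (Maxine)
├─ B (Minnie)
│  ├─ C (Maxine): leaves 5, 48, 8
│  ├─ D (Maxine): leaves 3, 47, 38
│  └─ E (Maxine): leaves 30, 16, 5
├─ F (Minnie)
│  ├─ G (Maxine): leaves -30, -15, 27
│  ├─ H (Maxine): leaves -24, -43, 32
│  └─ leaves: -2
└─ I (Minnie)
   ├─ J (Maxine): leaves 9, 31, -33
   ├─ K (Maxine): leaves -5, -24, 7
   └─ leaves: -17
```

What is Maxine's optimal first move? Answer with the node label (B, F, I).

B

C (Maxine): max(5, 48, 8) = 48
D (Maxine): max(3, 47, 38) = 47
E (Maxine): max(30, 16, 5) = 30
B (Minnie): min(48, 47, 30) = 30
G (Maxine): max(-30, -15, 27) = 27
H (Maxine): max(-24, -43, 32) = 32
F (Minnie): min(27, 32, -2) = -2
J (Maxine): max(9, 31, -33) = 31
K (Maxine): max(-5, -24, 7) = 7
I (Minnie): min(31, 7, -17) = -17
Root (Maxine): max(30, -2, -17) = 30
Maxine picks the child with the highest value: B (value 30).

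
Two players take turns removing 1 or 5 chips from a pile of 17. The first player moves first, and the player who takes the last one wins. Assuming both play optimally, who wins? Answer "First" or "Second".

W/L table (W = player to move can force a win):
i:   0  1  2  3  4  5  6  7  8  9 10 11 12 13 14 15 16 17
     L  W  L  W  L  W  L  W  L  W  L  W  L  W  L  W  L  W
Position 17 is W, so the first player wins.

First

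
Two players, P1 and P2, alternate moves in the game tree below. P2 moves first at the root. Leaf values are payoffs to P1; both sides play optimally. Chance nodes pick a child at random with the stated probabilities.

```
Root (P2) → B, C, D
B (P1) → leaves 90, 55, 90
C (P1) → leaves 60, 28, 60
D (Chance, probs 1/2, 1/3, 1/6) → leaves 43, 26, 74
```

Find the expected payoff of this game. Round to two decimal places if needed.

B (P1): max(90, 55, 90) = 90
C (P1): max(60, 28, 60) = 60
D (Chance): 1/2·43 + 1/3·26 + 1/6·74 = 42.5
Root (P2): min(90, 60, 42.5) = 42.5

42.5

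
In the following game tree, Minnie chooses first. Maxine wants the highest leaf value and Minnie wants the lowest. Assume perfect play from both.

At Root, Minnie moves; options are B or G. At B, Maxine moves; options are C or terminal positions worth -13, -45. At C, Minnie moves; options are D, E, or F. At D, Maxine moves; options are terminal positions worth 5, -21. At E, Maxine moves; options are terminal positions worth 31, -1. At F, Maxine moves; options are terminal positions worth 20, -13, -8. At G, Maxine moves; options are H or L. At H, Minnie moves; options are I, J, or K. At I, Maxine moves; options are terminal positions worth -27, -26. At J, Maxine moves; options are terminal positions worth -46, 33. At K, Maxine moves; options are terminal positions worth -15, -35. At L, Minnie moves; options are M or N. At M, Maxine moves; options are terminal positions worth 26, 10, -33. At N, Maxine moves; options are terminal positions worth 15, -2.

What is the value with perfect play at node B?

5

D: max(5, -21) = 5
E: max(31, -1) = 31
F: max(20, -13, -8) = 20
C: min(5, 31, 20) = 5
B: max(5, -13, -45) = 5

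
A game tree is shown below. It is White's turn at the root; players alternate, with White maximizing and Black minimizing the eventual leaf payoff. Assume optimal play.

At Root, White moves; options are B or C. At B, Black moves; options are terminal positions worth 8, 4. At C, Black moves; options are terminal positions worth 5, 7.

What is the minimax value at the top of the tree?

B (Black): min(8, 4) = 4
C (Black): min(5, 7) = 5
Root (White): max(4, 5) = 5

5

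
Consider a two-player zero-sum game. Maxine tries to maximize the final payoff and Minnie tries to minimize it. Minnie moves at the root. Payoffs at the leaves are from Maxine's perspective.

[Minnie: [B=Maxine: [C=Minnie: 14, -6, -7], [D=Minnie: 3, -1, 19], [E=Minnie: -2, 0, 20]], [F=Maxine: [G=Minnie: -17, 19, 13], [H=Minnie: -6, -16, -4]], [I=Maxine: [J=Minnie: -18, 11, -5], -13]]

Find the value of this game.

-16

C (Minnie): min(14, -6, -7) = -7
D (Minnie): min(3, -1, 19) = -1
E (Minnie): min(-2, 0, 20) = -2
B (Maxine): max(-7, -1, -2) = -1
G (Minnie): min(-17, 19, 13) = -17
H (Minnie): min(-6, -16, -4) = -16
F (Maxine): max(-17, -16) = -16
J (Minnie): min(-18, 11, -5) = -18
I (Maxine): max(-18, -13) = -13
Root (Minnie): min(-1, -16, -13) = -16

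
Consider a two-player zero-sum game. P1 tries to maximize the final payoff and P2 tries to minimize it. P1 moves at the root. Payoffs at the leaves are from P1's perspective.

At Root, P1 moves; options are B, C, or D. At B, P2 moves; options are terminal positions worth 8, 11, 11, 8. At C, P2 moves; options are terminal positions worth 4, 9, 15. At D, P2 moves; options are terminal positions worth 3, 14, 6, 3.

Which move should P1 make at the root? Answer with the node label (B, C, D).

B

B (P2): min(8, 11, 11, 8) = 8
C (P2): min(4, 9, 15) = 4
D (P2): min(3, 14, 6, 3) = 3
Root (P1): max(8, 4, 3) = 8
P1 picks the child with the highest value: B (value 8).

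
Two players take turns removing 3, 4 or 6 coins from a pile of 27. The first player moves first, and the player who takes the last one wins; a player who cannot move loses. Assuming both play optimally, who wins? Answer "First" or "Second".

W/L table (W = player to move can force a win):
i:   0  1  2  3  4  5  6  7  8  9 10 11 12 13 14 15 16 17 18 19 20 21 22 23 24 25 26 27
     L  L  L  W  W  W  W  W  W  L  L  L  W  W  W  W  W  W  L  L  L  W  W  W  W  W  W  L
Position 27 is L, so the second player wins.

Second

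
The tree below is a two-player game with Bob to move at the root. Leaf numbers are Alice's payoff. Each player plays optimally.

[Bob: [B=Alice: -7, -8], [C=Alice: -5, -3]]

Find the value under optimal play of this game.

B (Alice): max(-7, -8) = -7
C (Alice): max(-5, -3) = -3
Root (Bob): min(-7, -3) = -7

-7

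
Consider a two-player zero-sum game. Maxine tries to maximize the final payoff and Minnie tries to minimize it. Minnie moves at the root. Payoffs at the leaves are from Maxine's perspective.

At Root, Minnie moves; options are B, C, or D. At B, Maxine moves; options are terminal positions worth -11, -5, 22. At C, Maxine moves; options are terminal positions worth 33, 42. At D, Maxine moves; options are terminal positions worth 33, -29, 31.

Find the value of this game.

22

B (Maxine): max(-11, -5, 22) = 22
C (Maxine): max(33, 42) = 42
D (Maxine): max(33, -29, 31) = 33
Root (Minnie): min(22, 42, 33) = 22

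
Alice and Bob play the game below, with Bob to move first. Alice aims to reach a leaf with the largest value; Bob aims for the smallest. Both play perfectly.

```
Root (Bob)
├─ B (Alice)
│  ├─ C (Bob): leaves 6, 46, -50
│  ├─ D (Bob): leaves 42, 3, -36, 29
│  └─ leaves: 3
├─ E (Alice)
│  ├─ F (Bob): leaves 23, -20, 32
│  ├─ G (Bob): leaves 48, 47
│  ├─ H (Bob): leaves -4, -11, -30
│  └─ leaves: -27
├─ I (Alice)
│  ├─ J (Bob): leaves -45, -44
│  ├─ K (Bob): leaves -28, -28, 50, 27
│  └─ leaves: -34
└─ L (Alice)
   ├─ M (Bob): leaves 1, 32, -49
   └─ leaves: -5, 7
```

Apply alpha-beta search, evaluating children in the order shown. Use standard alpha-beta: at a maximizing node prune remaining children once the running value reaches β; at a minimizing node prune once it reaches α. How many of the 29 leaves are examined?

24

C [α=-∞,β=+∞]: v=-50
D [α=-50,β=+∞]: v=-36
B [α=-∞,β=+∞]: v=3
F [α=-∞,β=3]: v=-20
G [α=-20,β=3]: v=47
E [α=-∞,β=3]: v=47 after child 2 ≥ β → β-cutoff, skip 2
J [α=-∞,β=3]: v=-45
K [α=-45,β=3]: v=-28
I [α=-∞,β=3]: v=-28
M [α=-∞,β=-28]: v=-49
L [α=-∞,β=-28]: v=-5 after child 2 ≥ β → β-cutoff, skip 1
Root [α=-∞,β=+∞]: v=-28
Leaves evaluated: 24 of 29.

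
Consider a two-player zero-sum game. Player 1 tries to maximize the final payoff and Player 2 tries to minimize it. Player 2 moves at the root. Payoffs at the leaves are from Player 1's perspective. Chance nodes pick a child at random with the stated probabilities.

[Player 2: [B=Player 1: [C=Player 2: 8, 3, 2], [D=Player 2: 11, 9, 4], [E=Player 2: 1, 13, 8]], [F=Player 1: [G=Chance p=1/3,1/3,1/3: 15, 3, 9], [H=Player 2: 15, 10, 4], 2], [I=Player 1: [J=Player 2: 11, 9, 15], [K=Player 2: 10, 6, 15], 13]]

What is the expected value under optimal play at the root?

4

C (Player 2): min(8, 3, 2) = 2
D (Player 2): min(11, 9, 4) = 4
E (Player 2): min(1, 13, 8) = 1
B (Player 1): max(2, 4, 1) = 4
G (Chance): 1/3·15 + 1/3·3 + 1/3·9 = 9
H (Player 2): min(15, 10, 4) = 4
F (Player 1): max(9, 4, 2) = 9
J (Player 2): min(11, 9, 15) = 9
K (Player 2): min(10, 6, 15) = 6
I (Player 1): max(9, 6, 13) = 13
Root (Player 2): min(4, 9, 13) = 4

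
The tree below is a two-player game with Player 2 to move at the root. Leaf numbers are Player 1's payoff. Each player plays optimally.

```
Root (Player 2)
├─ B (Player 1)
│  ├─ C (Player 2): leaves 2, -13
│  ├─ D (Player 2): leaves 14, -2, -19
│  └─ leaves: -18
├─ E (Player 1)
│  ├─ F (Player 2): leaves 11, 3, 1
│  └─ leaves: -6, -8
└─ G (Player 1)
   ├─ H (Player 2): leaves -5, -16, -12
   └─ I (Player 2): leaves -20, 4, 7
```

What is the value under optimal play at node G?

H: min(-5, -16, -12) = -16
I: min(-20, 4, 7) = -20
G: max(-16, -20) = -16

-16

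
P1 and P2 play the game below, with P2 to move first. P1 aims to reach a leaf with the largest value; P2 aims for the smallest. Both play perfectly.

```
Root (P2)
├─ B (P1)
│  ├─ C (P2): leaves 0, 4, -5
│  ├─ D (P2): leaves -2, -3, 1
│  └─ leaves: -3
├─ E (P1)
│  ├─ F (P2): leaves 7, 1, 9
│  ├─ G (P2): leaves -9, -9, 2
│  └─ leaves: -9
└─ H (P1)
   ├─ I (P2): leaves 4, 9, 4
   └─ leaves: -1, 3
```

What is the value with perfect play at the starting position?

-3

C (P2): min(0, 4, -5) = -5
D (P2): min(-2, -3, 1) = -3
B (P1): max(-5, -3, -3) = -3
F (P2): min(7, 1, 9) = 1
G (P2): min(-9, -9, 2) = -9
E (P1): max(1, -9, -9) = 1
I (P2): min(4, 9, 4) = 4
H (P1): max(4, -1, 3) = 4
Root (P2): min(-3, 1, 4) = -3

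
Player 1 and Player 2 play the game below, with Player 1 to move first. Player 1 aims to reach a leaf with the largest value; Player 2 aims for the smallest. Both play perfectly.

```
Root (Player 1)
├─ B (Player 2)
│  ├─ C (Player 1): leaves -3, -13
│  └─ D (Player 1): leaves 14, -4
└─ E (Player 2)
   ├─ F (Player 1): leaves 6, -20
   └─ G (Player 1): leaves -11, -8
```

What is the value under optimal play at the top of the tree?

-3

C (Player 1): max(-3, -13) = -3
D (Player 1): max(14, -4) = 14
B (Player 2): min(-3, 14) = -3
F (Player 1): max(6, -20) = 6
G (Player 1): max(-11, -8) = -8
E (Player 2): min(6, -8) = -8
Root (Player 1): max(-3, -8) = -3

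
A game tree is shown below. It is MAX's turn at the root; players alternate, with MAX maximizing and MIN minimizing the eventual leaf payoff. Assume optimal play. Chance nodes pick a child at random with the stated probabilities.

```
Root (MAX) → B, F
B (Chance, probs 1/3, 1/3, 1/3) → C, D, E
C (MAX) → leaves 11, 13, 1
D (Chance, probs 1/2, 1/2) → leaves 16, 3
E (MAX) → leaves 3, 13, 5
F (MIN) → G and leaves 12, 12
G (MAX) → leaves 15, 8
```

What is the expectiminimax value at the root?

12

C (MAX): max(11, 13, 1) = 13
D (Chance): 1/2·16 + 1/2·3 = 9.5
E (MAX): max(3, 13, 5) = 13
B (Chance): 1/3·13 + 1/3·9.5 + 1/3·13 = 11.83
G (MAX): max(15, 8) = 15
F (MIN): min(15, 12, 12) = 12
Root (MAX): max(11.83, 12) = 12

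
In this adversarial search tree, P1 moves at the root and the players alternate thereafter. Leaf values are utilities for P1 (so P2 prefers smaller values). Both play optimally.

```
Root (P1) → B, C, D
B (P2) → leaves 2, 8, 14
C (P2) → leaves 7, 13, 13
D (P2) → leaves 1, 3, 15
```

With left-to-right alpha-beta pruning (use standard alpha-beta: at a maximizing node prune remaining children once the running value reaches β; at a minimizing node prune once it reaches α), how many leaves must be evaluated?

B [α=-∞,β=+∞]: v=2
C [α=2,β=+∞]: v=7
D [α=7,β=+∞]: v=1 after child 1 ≤ α → α-cutoff, skip 2
Root [α=-∞,β=+∞]: v=7
Leaves evaluated: 7 of 9.

7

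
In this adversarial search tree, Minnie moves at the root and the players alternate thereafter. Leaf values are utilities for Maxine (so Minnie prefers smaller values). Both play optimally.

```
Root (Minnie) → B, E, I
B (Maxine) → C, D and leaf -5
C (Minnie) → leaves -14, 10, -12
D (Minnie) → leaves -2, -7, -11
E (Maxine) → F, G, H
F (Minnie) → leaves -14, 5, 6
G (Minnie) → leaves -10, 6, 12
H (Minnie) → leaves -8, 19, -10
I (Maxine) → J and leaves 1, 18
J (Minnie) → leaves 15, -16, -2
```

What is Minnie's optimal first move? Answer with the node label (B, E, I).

C (Minnie): min(-14, 10, -12) = -14
D (Minnie): min(-2, -7, -11) = -11
B (Maxine): max(-14, -11, -5) = -5
F (Minnie): min(-14, 5, 6) = -14
G (Minnie): min(-10, 6, 12) = -10
H (Minnie): min(-8, 19, -10) = -10
E (Maxine): max(-14, -10, -10) = -10
J (Minnie): min(15, -16, -2) = -16
I (Maxine): max(-16, 1, 18) = 18
Root (Minnie): min(-5, -10, 18) = -10
Minnie picks the child with the lowest value: E (value -10).

E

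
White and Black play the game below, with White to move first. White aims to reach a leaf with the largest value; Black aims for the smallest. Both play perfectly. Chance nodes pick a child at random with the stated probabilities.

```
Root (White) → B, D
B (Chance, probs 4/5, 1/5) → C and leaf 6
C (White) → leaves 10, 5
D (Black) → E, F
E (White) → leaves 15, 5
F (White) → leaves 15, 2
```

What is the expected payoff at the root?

C (White): max(10, 5) = 10
B (Chance): 4/5·10 + 1/5·6 = 9.2
E (White): max(15, 5) = 15
F (White): max(15, 2) = 15
D (Black): min(15, 15) = 15
Root (White): max(9.2, 15) = 15

15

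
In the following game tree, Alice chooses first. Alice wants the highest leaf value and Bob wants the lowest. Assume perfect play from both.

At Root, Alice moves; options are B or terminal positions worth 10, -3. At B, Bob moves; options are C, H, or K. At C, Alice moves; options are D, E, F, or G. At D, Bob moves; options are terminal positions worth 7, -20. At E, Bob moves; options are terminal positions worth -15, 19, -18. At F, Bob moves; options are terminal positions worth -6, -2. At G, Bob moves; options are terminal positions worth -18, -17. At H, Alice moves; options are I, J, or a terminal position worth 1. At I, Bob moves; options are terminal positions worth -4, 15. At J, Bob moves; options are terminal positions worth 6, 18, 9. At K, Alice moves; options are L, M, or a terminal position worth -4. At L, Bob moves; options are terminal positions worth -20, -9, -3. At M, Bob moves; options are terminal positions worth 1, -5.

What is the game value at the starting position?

D (Bob): min(7, -20) = -20
E (Bob): min(-15, 19, -18) = -18
F (Bob): min(-6, -2) = -6
G (Bob): min(-18, -17) = -18
C (Alice): max(-20, -18, -6, -18) = -6
I (Bob): min(-4, 15) = -4
J (Bob): min(6, 18, 9) = 6
H (Alice): max(-4, 6, 1) = 6
L (Bob): min(-20, -9, -3) = -20
M (Bob): min(1, -5) = -5
K (Alice): max(-20, -5, -4) = -4
B (Bob): min(-6, 6, -4) = -6
Root (Alice): max(-6, 10, -3) = 10

10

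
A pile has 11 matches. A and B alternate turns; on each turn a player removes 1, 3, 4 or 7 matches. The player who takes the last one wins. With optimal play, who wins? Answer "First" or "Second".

W/L table (W = player to move can force a win):
i:   0  1  2  3  4  5  6  7  8  9 10 11
     L  W  L  W  W  W  W  W  L  W  L  W
Position 11 is W, so the first player wins.

First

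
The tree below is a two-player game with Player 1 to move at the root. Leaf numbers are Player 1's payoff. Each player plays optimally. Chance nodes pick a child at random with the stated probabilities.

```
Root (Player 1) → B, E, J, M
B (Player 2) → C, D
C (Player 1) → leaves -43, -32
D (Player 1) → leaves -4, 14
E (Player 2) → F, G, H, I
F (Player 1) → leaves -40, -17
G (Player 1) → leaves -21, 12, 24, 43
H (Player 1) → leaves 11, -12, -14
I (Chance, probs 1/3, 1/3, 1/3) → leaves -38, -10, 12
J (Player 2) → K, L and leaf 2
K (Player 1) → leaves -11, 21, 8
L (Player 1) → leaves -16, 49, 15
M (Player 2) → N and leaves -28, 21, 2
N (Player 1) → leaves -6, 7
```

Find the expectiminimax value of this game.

2

C (Player 1): max(-43, -32) = -32
D (Player 1): max(-4, 14) = 14
B (Player 2): min(-32, 14) = -32
F (Player 1): max(-40, -17) = -17
G (Player 1): max(-21, 12, 24, 43) = 43
H (Player 1): max(11, -12, -14) = 11
I (Chance): 1/3·-38 + 1/3·-10 + 1/3·12 = -12
E (Player 2): min(-17, 43, 11, -12) = -17
K (Player 1): max(-11, 21, 8) = 21
L (Player 1): max(-16, 49, 15) = 49
J (Player 2): min(21, 49, 2) = 2
N (Player 1): max(-6, 7) = 7
M (Player 2): min(7, -28, 21, 2) = -28
Root (Player 1): max(-32, -17, 2, -28) = 2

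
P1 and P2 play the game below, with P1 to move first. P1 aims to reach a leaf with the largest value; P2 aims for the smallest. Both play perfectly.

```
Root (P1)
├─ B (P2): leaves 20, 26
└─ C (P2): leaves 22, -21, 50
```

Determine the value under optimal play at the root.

20

B (P2): min(20, 26) = 20
C (P2): min(22, -21, 50) = -21
Root (P1): max(20, -21) = 20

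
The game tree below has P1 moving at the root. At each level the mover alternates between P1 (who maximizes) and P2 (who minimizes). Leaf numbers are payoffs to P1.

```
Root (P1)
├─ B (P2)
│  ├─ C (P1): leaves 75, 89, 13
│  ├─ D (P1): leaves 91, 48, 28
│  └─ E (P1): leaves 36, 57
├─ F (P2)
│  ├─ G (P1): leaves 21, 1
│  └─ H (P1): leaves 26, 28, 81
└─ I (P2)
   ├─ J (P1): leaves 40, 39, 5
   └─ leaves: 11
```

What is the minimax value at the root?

57

C (P1): max(75, 89, 13) = 89
D (P1): max(91, 48, 28) = 91
E (P1): max(36, 57) = 57
B (P2): min(89, 91, 57) = 57
G (P1): max(21, 1) = 21
H (P1): max(26, 28, 81) = 81
F (P2): min(21, 81) = 21
J (P1): max(40, 39, 5) = 40
I (P2): min(40, 11) = 11
Root (P1): max(57, 21, 11) = 57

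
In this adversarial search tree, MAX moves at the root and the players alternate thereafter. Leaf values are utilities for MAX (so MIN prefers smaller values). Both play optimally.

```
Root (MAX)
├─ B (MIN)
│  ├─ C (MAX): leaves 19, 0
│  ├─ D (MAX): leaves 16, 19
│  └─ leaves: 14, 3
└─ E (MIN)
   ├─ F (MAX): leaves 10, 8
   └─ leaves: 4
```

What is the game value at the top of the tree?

C (MAX): max(19, 0) = 19
D (MAX): max(16, 19) = 19
B (MIN): min(19, 19, 14, 3) = 3
F (MAX): max(10, 8) = 10
E (MIN): min(10, 4) = 4
Root (MAX): max(3, 4) = 4

4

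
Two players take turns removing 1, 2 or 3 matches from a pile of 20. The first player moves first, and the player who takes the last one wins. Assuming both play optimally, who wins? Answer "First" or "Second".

Second

W/L table (W = player to move can force a win):
i:   0  1  2  3  4  5  6  7  8  9 10 11 12 13 14 15 16 17 18 19 20
     L  W  W  W  L  W  W  W  L  W  W  W  L  W  W  W  L  W  W  W  L
Position 20 is L, so the second player wins.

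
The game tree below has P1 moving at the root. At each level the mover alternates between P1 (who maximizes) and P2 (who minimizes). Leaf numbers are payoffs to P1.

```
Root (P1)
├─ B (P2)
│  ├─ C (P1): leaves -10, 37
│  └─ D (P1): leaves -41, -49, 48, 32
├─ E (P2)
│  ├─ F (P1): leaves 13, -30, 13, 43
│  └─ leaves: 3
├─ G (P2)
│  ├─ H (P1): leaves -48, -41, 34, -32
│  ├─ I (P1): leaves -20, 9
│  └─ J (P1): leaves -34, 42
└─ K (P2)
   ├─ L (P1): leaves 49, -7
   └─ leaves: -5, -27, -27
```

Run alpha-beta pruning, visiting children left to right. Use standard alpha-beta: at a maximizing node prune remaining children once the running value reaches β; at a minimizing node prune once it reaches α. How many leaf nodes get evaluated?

17

C [α=-∞,β=+∞]: v=37
D [α=-∞,β=37]: v=48 after child 3 ≥ β → β-cutoff, skip 1
B [α=-∞,β=+∞]: v=37
F [α=37,β=+∞]: v=43
E [α=37,β=+∞]: v=3
H [α=37,β=+∞]: v=34
G [α=37,β=+∞]: v=34 after child 1 ≤ α → α-cutoff, skip 2
L [α=37,β=+∞]: v=49
K [α=37,β=+∞]: v=-5 after child 2 ≤ α → α-cutoff, skip 2
Root [α=-∞,β=+∞]: v=37
Leaves evaluated: 17 of 24.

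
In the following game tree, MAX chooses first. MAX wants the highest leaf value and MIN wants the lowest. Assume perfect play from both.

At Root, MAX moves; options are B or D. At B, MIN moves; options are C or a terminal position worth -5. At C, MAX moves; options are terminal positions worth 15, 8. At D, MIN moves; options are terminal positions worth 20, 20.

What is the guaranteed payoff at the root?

C (MAX): max(15, 8) = 15
B (MIN): min(15, -5) = -5
D (MIN): min(20, 20) = 20
Root (MAX): max(-5, 20) = 20

20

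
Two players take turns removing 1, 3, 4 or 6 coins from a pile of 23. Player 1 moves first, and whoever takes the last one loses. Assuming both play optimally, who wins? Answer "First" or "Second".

First

W/L table (W = player to move can force a win):
i:   0  1  2  3  4  5  6  7  8  9 10 11 12 13 14 15 16 17 18 19 20 21 22 23
     W  L  W  L  W  W  W  W  L  W  L  W  W  W  W  L  W  L  W  W  W  W  L  W
Position 23 is W, so the first player wins.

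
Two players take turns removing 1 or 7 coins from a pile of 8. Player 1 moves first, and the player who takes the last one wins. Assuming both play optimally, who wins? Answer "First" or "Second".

Second

W/L table (W = player to move can force a win):
i:   0  1  2  3  4  5  6  7  8
     L  W  L  W  L  W  L  W  L
Position 8 is L, so the second player wins.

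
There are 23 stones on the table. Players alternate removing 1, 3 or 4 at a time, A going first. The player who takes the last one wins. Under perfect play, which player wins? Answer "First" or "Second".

Second

Mark each pile size as W (mover wins) or L (mover loses):
i:   0  1  2  3  4  5  6  7  8  9 10 11 12 13 14 15 16 17 18 19 20 21 22 23
     L  W  L  W  W  W  W  L  W  L  W  W  W  W  L  W  L  W  W  W  W  L  W  L
Position 23 is L, so the second player wins.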